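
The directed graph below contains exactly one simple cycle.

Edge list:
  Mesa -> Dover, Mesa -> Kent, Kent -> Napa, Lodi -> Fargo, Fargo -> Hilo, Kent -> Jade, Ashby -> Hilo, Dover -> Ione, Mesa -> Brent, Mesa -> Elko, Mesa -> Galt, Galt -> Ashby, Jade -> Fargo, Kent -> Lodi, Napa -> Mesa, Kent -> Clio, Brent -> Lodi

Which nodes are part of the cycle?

DFS with gray/black marking from Mesa:
Mesa gray
  Dover gray
    Ione gray
    Ione black
  Dover black
  Brent gray
    Lodi gray
      Fargo gray
        Hilo gray
        Hilo black
      Fargo black
    Lodi black
  Brent black
  Kent gray
    Napa gray
      Napa→Mesa: Mesa is gray → back edge
Back edge closes the cycle Mesa → Kent → Napa → Mesa; its vertices are {Kent, Mesa, Napa}.

Kent, Mesa, Napa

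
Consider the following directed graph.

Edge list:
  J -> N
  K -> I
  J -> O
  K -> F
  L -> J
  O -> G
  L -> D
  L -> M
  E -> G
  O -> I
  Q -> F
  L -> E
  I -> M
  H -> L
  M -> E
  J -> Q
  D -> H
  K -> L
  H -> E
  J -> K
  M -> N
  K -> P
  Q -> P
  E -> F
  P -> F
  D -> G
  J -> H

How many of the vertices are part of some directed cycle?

5

A vertex is on a directed cycle iff it belongs to a strongly connected component of size ≥ 2 (or has a self-loop).
The vertices on cycles are {D, H, J, K, L} — 5 in total.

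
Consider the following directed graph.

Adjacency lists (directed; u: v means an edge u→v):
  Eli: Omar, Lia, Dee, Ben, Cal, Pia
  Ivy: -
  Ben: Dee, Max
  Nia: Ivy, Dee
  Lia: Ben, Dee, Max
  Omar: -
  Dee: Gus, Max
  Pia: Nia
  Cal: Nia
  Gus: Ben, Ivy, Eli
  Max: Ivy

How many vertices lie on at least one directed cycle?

A vertex is on a directed cycle iff it belongs to a strongly connected component of size ≥ 2 (or has a self-loop).
The vertices on cycles are {Ben, Cal, Dee, Eli, Gus, Lia, Nia, Pia} — 8 in total.

8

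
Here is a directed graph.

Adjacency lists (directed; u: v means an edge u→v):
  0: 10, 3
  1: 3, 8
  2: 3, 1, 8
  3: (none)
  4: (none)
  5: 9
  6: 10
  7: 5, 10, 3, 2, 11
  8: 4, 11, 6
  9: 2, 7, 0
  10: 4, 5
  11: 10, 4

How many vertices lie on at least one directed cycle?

10

A vertex is on a directed cycle iff it belongs to a strongly connected component of size ≥ 2 (or has a self-loop).
The vertices on cycles are {0, 1, 2, 5, 6, 7, 8, 9, 10, 11} — 10 in total.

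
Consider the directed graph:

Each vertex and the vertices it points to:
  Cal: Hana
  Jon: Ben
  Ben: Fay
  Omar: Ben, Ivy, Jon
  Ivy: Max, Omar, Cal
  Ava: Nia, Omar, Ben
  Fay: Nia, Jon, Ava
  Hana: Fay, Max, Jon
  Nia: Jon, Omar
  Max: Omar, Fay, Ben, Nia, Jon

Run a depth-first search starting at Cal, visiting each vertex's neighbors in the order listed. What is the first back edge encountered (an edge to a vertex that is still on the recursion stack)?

DFS from Cal (visiting each vertex's neighbors in the order listed); mark gray on enter, black on exit:
Cal gray
  Hana gray
    Fay gray
      Nia gray
        Jon gray
          Ben gray
            Ben→Fay: Fay is gray → back edge
First back edge: Ben → Fay.

Ben->Fay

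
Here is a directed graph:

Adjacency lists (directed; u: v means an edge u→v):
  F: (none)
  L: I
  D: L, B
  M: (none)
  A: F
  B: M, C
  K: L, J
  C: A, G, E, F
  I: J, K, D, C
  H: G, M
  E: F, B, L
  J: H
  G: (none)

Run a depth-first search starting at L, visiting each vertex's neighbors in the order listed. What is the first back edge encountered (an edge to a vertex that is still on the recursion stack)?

K->L

DFS from L (visiting each vertex's neighbors in the order listed); mark gray on enter, black on exit:
L gray
  I gray
    J gray
      H gray
        G gray
        G black
        M gray
        M black
      H black
    J black
    K gray
      K→L: L is gray → back edge
First back edge: K → L.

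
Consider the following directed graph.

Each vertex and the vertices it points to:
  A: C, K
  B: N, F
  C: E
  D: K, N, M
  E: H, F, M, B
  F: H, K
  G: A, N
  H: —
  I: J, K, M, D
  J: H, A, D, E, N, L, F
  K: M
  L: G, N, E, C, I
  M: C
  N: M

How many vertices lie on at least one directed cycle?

A vertex is on a directed cycle iff it belongs to a strongly connected component of size ≥ 2 (or has a self-loop).
The vertices on cycles are {B, C, E, F, I, J, K, L, M, N} — 10 in total.

10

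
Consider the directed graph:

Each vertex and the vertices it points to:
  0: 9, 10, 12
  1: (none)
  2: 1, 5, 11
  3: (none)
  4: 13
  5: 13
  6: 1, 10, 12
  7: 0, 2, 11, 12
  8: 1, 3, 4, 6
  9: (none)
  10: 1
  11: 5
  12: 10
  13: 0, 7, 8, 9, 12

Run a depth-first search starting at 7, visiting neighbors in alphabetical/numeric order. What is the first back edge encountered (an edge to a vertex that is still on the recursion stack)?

13→7

DFS from 7 (visiting neighbors in alphabetical/numeric order); mark gray on enter, black on exit:
7 gray
  0 gray
    9 gray
    9 black
    10 gray
      1 gray
      1 black
    10 black
    12 gray
      12→10: 10 black — skip
    12 black
  0 black
  2 gray
    2→1: 1 black — skip
    5 gray
      13 gray
        13→0: 0 black — skip
        13→7: 7 is gray → back edge
First back edge: 13 → 7.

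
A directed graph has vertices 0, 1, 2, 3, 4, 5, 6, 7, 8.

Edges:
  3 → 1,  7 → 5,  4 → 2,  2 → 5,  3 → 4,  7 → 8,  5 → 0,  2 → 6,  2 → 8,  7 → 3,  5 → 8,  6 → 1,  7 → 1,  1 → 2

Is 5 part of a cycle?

No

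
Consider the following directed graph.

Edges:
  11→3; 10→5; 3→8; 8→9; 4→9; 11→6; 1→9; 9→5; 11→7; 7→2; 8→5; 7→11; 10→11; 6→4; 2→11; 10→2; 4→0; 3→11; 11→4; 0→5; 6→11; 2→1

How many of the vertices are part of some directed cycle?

A vertex is on a directed cycle iff it belongs to a strongly connected component of size ≥ 2 (or has a self-loop).
The vertices on cycles are {2, 3, 6, 7, 11} — 5 in total.

5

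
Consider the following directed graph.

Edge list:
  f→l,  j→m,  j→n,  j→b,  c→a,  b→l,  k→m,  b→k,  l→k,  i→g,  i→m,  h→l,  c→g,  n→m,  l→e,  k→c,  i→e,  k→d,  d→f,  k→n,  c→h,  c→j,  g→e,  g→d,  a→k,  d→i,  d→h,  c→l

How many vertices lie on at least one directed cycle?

A vertex is on a directed cycle iff it belongs to a strongly connected component of size ≥ 2 (or has a self-loop).
The vertices on cycles are {a, b, c, d, f, g, h, i, j, k, l} — 11 in total.

11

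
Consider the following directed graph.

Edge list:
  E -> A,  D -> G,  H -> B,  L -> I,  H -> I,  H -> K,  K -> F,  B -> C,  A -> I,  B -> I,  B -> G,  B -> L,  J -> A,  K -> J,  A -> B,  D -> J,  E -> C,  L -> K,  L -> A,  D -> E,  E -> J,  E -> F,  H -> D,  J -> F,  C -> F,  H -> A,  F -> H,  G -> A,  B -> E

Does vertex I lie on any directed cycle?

I lies on a cycle iff there is a path from I back to itself.
Exploring from I, it never reaches itself; equivalently, its strongly connected component is a singleton.

No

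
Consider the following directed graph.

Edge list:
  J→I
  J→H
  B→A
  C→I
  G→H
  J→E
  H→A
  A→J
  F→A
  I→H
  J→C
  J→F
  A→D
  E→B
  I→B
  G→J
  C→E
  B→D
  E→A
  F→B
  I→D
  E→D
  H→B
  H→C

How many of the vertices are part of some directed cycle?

8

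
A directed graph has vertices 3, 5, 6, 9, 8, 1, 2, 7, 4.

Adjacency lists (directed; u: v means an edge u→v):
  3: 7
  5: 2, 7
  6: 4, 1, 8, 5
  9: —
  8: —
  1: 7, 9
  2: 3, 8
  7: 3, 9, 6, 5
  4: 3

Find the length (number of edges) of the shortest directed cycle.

For each vertex v, BFS finds the shortest path from v back to v.
The shortest such closed walk is 7 → 5 → 7, length 2.

2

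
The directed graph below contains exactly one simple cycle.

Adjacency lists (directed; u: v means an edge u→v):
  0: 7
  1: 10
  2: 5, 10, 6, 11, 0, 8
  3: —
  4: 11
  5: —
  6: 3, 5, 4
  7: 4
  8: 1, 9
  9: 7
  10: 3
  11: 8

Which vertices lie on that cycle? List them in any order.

4, 7, 8, 9, 11

DFS with gray/black marking from 8:
8 gray
  1 gray
    10 gray
      3 gray
      3 black
    10 black
  1 black
  9 gray
    7 gray
      4 gray
        11 gray
          11→8: 8 is gray → back edge
Back edge closes the cycle 8 → 9 → 7 → 4 → 11 → 8; its vertices are {4, 7, 8, 9, 11}.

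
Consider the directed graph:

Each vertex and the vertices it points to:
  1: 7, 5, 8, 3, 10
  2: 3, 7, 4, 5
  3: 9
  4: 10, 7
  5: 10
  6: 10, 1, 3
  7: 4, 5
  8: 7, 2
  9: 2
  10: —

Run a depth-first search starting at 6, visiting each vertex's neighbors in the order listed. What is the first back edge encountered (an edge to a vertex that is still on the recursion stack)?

4→7

DFS from 6 (visiting each vertex's neighbors in the order listed); mark gray on enter, black on exit:
6 gray
  10 gray
  10 black
  1 gray
    7 gray
      4 gray
        4→10: 10 black — skip
        4→7: 7 is gray → back edge
First back edge: 4 → 7.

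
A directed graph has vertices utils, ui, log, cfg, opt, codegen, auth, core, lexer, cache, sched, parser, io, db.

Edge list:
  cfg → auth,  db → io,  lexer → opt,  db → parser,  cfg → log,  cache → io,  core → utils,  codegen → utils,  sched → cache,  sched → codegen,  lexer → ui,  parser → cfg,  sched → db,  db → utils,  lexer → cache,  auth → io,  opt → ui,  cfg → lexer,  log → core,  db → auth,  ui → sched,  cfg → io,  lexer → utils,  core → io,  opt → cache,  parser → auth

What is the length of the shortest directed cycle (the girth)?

6

For each vertex v, BFS finds the shortest path from v back to v.
The shortest such closed walk is cfg → lexer → ui → sched → db → parser → cfg, length 6.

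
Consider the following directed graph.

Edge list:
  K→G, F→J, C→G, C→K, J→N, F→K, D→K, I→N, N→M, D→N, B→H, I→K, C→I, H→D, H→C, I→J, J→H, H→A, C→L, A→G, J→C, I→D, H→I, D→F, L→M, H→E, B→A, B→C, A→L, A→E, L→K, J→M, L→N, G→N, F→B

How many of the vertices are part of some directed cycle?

A vertex is on a directed cycle iff it belongs to a strongly connected component of size ≥ 2 (or has a self-loop).
The vertices on cycles are {B, C, D, F, H, I, J} — 7 in total.

7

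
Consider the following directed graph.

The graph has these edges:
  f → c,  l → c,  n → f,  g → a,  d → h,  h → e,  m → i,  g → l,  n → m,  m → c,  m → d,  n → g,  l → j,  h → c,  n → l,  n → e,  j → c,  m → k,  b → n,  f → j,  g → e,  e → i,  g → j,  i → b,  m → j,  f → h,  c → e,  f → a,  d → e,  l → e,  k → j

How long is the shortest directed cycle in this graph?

4

For each vertex v, BFS finds the shortest path from v back to v.
The shortest such closed walk is b → n → m → i → b, length 4.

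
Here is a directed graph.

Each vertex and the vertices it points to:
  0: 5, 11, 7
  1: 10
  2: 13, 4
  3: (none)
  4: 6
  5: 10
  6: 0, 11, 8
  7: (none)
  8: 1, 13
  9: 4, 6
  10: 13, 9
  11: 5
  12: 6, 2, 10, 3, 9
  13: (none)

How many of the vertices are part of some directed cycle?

A vertex is on a directed cycle iff it belongs to a strongly connected component of size ≥ 2 (or has a self-loop).
The vertices on cycles are {0, 1, 4, 5, 6, 8, 9, 10, 11} — 9 in total.

9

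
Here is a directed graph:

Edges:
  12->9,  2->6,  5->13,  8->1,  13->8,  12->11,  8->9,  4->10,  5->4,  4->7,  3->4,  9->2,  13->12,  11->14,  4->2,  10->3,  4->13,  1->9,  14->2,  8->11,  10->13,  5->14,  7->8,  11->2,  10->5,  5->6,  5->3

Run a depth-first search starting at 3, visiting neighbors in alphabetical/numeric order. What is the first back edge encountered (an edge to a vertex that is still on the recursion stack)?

10->3

DFS from 3 (visiting neighbors in alphabetical/numeric order); mark gray on enter, black on exit:
3 gray
  4 gray
    2 gray
      6 gray
      6 black
    2 black
    7 gray
      8 gray
        1 gray
          9 gray
            9→2: 2 black — skip
          9 black
        1 black
        8→9: 9 black — skip
        11 gray
          11→2: 2 black — skip
          14 gray
            14→2: 2 black — skip
          14 black
        11 black
      8 black
    7 black
    10 gray
      10→3: 3 is gray → back edge
First back edge: 10 → 3.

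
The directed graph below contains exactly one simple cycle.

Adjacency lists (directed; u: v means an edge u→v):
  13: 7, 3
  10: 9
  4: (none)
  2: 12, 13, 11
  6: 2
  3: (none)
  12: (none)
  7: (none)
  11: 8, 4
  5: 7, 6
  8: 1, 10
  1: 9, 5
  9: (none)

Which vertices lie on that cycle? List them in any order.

DFS with gray/black marking from 2:
2 gray
  12 gray
  12 black
  13 gray
    7 gray
    7 black
    3 gray
    3 black
  13 black
  11 gray
    8 gray
      1 gray
        9 gray
        9 black
        5 gray
          5→7: 7 black — skip
          6 gray
            6→2: 2 is gray → back edge
Back edge closes the cycle 2 → 11 → 8 → 1 → 5 → 6 → 2; its vertices are {1, 2, 5, 6, 8, 11}.

1, 2, 5, 6, 8, 11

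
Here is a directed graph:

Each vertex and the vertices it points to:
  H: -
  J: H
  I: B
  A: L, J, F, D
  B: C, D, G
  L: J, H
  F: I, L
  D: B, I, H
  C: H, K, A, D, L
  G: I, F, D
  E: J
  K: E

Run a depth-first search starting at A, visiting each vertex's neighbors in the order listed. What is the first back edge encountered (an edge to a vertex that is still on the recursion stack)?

DFS from A (visiting each vertex's neighbors in the order listed); mark gray on enter, black on exit:
A gray
  L gray
    J gray
      H gray
      H black
    J black
    L→H: H black — skip
  L black
  A→J: J black — skip
  F gray
    I gray
      B gray
        C gray
          C→H: H black — skip
          K gray
            E gray
              E→J: J black — skip
            E black
          K black
          C→A: A is gray → back edge
First back edge: C → A.

C→A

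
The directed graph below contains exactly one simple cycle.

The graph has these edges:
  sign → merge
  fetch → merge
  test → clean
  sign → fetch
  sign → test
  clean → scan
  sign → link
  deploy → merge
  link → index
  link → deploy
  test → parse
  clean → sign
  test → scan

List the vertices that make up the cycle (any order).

DFS with gray/black marking from sign:
sign gray
  fetch gray
    merge gray
    merge black
  fetch black
  test gray
    parse gray
    parse black
    clean gray
      scan gray
      scan black
      clean→sign: sign is gray → back edge
Back edge closes the cycle sign → test → clean → sign; its vertices are {sign, test, clean}.

sign, test, clean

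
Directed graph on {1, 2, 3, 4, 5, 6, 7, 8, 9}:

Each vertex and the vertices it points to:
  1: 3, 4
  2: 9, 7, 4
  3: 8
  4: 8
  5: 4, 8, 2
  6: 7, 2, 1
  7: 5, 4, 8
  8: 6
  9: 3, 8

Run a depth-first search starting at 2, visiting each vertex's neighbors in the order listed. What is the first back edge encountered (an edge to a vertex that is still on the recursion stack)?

4→8

DFS from 2 (visiting each vertex's neighbors in the order listed); mark gray on enter, black on exit:
2 gray
  9 gray
    3 gray
      8 gray
        6 gray
          7 gray
            5 gray
              4 gray
                4→8: 8 is gray → back edge
First back edge: 4 → 8.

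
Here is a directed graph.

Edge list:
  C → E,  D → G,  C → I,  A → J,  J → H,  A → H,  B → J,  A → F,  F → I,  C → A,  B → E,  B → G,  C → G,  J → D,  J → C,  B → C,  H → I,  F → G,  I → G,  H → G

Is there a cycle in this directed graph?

Yes

DFS with white/gray/black marking, starting from C:
C gray
  I gray
    G gray
    G black
  I black
  A gray
    F gray
      F→I: I black — skip
      F→G: G black — skip
    F black
    J gray
      H gray
        H→G: G black — skip
        H→I: I black — skip
      H black
      J→C: C is gray → back edge
Back edge found, so a cycle exists: C → A → J → C.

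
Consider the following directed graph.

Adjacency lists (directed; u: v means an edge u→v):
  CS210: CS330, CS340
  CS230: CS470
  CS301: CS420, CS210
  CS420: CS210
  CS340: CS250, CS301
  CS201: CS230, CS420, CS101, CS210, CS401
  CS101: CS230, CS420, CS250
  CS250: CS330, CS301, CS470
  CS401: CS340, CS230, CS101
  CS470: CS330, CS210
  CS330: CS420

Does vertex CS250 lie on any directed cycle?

Yes

CS250 is on a cycle iff CS250 can reach itself via ≥1 edge.
CS250 → CS301 → CS210 → CS340 → CS250 — yes.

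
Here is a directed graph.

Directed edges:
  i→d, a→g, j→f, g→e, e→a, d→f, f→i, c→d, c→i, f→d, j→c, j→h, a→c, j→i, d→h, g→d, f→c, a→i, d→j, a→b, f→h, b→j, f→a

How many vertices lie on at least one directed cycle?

A vertex is on a directed cycle iff it belongs to a strongly connected component of size ≥ 2 (or has a self-loop).
The vertices on cycles are {a, b, c, d, e, f, g, i, j} — 9 in total.

9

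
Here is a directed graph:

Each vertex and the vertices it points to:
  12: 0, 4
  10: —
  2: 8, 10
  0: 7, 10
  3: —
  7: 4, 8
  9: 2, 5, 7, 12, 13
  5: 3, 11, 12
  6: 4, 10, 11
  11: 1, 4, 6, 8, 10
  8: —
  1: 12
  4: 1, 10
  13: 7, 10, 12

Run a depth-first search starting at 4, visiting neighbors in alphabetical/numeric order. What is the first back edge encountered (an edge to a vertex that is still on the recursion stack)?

DFS from 4 (visiting neighbors in alphabetical/numeric order); mark gray on enter, black on exit:
4 gray
  1 gray
    12 gray
      0 gray
        7 gray
          7→4: 4 is gray → back edge
First back edge: 7 → 4.

7->4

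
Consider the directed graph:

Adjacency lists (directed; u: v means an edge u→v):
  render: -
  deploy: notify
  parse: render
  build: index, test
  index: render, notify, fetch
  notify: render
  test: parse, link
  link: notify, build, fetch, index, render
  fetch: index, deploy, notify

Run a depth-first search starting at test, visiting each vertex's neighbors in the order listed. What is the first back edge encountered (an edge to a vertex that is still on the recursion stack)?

DFS from test (visiting each vertex's neighbors in the order listed); mark gray on enter, black on exit:
test gray
  parse gray
    render gray
    render black
  parse black
  link gray
    notify gray
      notify→render: render black — skip
    notify black
    build gray
      index gray
        index→render: render black — skip
        index→notify: notify black — skip
        fetch gray
          fetch→index: index is gray → back edge
First back edge: fetch → index.

fetch→index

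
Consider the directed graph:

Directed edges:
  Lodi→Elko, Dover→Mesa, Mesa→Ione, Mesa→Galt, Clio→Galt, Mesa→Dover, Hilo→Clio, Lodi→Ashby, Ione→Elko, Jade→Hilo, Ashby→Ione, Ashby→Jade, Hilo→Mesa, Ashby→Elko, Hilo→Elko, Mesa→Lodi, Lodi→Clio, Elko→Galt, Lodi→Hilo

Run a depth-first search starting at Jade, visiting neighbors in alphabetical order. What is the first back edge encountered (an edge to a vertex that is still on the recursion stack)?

Dover→Mesa

DFS from Jade (visiting neighbors in alphabetical order); mark gray on enter, black on exit:
Jade gray
  Hilo gray
    Clio gray
      Galt gray
      Galt black
    Clio black
    Elko gray
      Elko→Galt: Galt black — skip
    Elko black
    Mesa gray
      Dover gray
        Dover→Mesa: Mesa is gray → back edge
First back edge: Dover → Mesa.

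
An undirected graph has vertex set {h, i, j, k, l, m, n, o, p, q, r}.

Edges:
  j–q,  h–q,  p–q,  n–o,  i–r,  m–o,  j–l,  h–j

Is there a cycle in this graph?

DFS, tracking each vertex's parent; an edge to a visited non-parent vertex closes a cycle.
Start from j:
visit j (parent –)
  visit q (parent j)
    visit p (parent q)
      p–q: parent, skip
    q–j: parent, skip
    visit h (parent q)
      h–j: j visited and ≠ parent → cycle
Cycle: j – q – h – j.

Yes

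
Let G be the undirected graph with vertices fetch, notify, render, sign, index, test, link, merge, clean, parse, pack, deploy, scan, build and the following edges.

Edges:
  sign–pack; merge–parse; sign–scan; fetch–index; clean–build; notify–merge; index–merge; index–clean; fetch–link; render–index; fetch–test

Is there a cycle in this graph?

No

DFS, tracking each vertex's parent; an edge to a visited non-parent vertex closes a cycle.
Start from test:
visit test (parent –)
  visit fetch (parent test)
    visit index (parent fetch)
      visit merge (parent index)
        visit notify (parent merge)
          notify–merge: parent, skip
        visit parse (parent merge)
          parse–merge: parent, skip
        merge–index: parent, skip
      visit render (parent index)
        render–index: parent, skip
      index–fetch: parent, skip
      visit clean (parent index)
        visit build (parent clean)
          build–clean: parent, skip
        clean–index: parent, skip
    fetch–test: parent, skip
    visit link (parent fetch)
      link–fetch: parent, skip
visit sign (parent –)
  visit pack (parent sign)
    pack–sign: parent, skip
  visit scan (parent sign)
    scan–sign: parent, skip
visit deploy (parent –)
No non-parent visited neighbor found — the graph is a forest.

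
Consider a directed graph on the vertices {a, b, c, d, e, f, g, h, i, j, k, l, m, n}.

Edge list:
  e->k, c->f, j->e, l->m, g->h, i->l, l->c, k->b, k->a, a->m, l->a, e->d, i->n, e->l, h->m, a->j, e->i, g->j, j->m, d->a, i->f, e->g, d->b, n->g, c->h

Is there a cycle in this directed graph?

DFS with white/gray/black marking, starting from b:
b gray
b black
a gray
  j gray
    e gray
      d gray
        d→a: a is gray → back edge
Back edge found, so a cycle exists: a → j → e → d → a.

Yes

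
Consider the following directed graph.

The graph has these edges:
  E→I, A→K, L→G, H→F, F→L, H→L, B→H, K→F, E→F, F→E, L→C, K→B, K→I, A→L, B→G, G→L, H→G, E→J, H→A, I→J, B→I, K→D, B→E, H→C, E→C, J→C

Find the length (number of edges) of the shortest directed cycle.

For each vertex v, BFS finds the shortest path from v back to v.
The shortest such closed walk is E → F → E, length 2.

2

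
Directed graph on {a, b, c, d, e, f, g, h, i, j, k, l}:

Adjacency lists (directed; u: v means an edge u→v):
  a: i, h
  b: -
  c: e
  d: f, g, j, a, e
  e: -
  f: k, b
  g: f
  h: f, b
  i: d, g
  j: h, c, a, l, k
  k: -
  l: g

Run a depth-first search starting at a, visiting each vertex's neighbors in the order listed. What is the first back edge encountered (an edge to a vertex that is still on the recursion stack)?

DFS from a (visiting each vertex's neighbors in the order listed); mark gray on enter, black on exit:
a gray
  i gray
    d gray
      f gray
        k gray
        k black
        b gray
        b black
      f black
      g gray
        g→f: f black — skip
      g black
      j gray
        h gray
          h→f: f black — skip
          h→b: b black — skip
        h black
        c gray
          e gray
          e black
        c black
        j→a: a is gray → back edge
First back edge: j → a.

j->a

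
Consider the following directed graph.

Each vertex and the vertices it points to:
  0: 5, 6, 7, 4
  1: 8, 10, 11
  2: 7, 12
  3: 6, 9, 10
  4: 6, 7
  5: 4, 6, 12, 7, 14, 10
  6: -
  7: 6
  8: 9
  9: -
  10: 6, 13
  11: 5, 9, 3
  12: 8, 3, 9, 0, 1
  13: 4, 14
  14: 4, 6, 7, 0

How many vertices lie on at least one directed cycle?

A vertex is on a directed cycle iff it belongs to a strongly connected component of size ≥ 2 (or has a self-loop).
The vertices on cycles are {0, 1, 3, 5, 10, 11, 12, 13, 14} — 9 in total.

9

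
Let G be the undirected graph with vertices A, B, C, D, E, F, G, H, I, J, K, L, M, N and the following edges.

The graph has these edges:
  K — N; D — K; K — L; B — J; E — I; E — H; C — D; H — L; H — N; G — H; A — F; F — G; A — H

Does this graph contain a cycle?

DFS, tracking each vertex's parent; an edge to a visited non-parent vertex closes a cycle.
Start from E:
visit E (parent –)
  visit H (parent E)
    H–E: parent, skip
    visit N (parent H)
      N–H: parent, skip
      visit K (parent N)
        K–N: parent, skip
        visit D (parent K)
          D–K: parent, skip
          visit C (parent D)
            C–D: parent, skip
        visit L (parent K)
          L–K: parent, skip
          L–H: H visited and ≠ parent → cycle
Cycle: H – N – K – L – H.

Yes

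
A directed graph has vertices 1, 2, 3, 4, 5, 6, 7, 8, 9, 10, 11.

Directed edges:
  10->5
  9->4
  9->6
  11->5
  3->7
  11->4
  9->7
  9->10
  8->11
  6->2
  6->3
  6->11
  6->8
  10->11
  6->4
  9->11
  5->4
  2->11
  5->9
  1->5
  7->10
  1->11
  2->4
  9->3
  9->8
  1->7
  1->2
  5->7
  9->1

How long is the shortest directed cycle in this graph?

3

For each vertex v, BFS finds the shortest path from v back to v.
The shortest such closed walk is 9 → 11 → 5 → 9, length 3.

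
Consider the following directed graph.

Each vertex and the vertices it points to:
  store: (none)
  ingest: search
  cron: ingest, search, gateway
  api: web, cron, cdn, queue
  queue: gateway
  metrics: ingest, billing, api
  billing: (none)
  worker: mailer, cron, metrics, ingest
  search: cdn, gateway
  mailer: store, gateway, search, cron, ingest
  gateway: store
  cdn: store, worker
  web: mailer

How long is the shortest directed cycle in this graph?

4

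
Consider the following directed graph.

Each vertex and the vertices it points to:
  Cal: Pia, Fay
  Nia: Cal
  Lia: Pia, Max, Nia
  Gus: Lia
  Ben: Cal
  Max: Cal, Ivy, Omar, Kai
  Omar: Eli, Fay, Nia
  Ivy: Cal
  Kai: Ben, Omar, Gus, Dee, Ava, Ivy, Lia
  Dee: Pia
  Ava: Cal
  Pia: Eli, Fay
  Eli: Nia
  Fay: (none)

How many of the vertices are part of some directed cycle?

A vertex is on a directed cycle iff it belongs to a strongly connected component of size ≥ 2 (or has a self-loop).
The vertices on cycles are {Cal, Eli, Gus, Kai, Lia, Max, Nia, Pia} — 8 in total.

8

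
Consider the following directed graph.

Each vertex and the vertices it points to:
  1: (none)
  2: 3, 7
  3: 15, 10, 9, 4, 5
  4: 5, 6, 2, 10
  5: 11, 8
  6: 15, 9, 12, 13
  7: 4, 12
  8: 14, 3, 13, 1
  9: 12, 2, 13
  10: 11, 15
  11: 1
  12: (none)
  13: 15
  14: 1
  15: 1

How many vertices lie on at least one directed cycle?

8

A vertex is on a directed cycle iff it belongs to a strongly connected component of size ≥ 2 (or has a self-loop).
The vertices on cycles are {2, 3, 4, 5, 6, 7, 8, 9} — 8 in total.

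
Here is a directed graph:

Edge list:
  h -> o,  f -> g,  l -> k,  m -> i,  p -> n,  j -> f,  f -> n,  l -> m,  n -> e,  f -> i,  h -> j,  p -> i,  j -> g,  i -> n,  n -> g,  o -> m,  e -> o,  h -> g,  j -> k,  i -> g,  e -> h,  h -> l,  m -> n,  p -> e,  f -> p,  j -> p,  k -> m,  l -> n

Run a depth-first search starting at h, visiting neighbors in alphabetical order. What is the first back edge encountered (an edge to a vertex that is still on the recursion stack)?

e->h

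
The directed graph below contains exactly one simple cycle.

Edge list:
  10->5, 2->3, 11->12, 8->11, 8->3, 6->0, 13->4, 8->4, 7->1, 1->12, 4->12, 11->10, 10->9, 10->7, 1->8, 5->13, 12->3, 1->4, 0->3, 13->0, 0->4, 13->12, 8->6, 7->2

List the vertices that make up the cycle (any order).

1, 7, 8, 10, 11

DFS with gray/black marking from 1:
1 gray
  4 gray
    12 gray
      3 gray
      3 black
    12 black
  4 black
  8 gray
    8→3: 3 black — skip
    11 gray
      11→12: 12 black — skip
      10 gray
        9 gray
        9 black
        5 gray
          13 gray
            13→12: 12 black — skip
            13→4: 4 black — skip
            0 gray
              0→4: 4 black — skip
              0→3: 3 black — skip
            0 black
          13 black
        5 black
        7 gray
          2 gray
            2→3: 3 black — skip
          2 black
          7→1: 1 is gray → back edge
Back edge closes the cycle 1 → 8 → 11 → 10 → 7 → 1; its vertices are {1, 7, 8, 10, 11}.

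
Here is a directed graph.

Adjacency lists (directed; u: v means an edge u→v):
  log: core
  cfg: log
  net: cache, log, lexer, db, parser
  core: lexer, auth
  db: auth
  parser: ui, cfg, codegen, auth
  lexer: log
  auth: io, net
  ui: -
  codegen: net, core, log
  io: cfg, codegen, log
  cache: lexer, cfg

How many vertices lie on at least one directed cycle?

11

A vertex is on a directed cycle iff it belongs to a strongly connected component of size ≥ 2 (or has a self-loop).
The vertices on cycles are {db, io, cfg, log, net, auth, core, cache, lexer, parser, codegen} — 11 in total.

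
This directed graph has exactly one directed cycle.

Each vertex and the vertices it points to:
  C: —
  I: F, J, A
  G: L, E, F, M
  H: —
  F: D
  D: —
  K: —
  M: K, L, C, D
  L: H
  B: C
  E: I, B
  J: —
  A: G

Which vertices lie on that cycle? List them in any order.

A, E, G, I

DFS with gray/black marking from G:
G gray
  L gray
    H gray
    H black
  L black
  E gray
    I gray
      F gray
        D gray
        D black
      F black
      J gray
      J black
      A gray
        A→G: G is gray → back edge
Back edge closes the cycle G → E → I → A → G; its vertices are {A, E, G, I}.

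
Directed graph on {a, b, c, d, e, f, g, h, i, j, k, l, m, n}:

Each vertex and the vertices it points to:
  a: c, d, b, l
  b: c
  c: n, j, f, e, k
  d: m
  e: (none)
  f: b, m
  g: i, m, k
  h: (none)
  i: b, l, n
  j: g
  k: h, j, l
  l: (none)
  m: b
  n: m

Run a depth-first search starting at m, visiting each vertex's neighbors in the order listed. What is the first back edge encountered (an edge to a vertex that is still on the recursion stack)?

DFS from m (visiting each vertex's neighbors in the order listed); mark gray on enter, black on exit:
m gray
  b gray
    c gray
      n gray
        n→m: m is gray → back edge
First back edge: n → m.

n→m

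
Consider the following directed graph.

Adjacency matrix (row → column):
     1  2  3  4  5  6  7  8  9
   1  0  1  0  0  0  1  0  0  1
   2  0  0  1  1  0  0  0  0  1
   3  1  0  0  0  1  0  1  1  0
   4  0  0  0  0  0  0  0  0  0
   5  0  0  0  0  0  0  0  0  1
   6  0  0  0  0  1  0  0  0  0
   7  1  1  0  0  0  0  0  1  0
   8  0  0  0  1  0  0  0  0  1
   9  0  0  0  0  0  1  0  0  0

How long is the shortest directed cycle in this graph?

For each vertex v, BFS finds the shortest path from v back to v.
The shortest such closed walk is 3 → 7 → 2 → 3, length 3.

3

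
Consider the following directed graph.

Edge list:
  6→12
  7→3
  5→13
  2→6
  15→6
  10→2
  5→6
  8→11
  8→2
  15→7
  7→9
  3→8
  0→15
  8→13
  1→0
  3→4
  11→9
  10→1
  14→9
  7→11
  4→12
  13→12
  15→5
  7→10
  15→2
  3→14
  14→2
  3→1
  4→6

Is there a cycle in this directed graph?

Yes

DFS with white/gray/black marking, starting from 2:
2 gray
  6 gray
    12 gray
    12 black
  6 black
2 black
10 gray
  1 gray
    0 gray
      15 gray
        15→6: 6 black — skip
        7 gray
          9 gray
          9 black
          7→10: 10 is gray → back edge
Back edge found, so a cycle exists: 10 → 1 → 0 → 15 → 7 → 10.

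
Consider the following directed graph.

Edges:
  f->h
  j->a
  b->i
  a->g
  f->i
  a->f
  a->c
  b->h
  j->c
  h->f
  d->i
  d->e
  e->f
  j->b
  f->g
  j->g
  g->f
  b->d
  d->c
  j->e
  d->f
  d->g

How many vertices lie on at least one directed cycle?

3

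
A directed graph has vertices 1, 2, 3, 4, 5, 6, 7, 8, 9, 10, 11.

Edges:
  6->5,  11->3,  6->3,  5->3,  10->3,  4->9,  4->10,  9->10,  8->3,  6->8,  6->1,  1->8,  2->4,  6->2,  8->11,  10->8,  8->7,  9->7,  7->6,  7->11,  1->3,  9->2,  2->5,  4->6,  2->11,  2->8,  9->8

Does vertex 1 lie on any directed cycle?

Yes

1 is on a cycle iff 1 can reach itself via ≥1 edge.
1 → 8 → 7 → 6 → 1 — yes.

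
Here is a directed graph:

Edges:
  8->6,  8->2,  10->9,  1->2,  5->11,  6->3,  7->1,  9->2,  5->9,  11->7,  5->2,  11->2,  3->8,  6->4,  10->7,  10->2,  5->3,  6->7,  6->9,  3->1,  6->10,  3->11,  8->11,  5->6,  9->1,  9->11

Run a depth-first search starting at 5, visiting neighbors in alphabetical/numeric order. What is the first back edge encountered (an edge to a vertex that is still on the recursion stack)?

DFS from 5 (visiting neighbors in alphabetical/numeric order); mark gray on enter, black on exit:
5 gray
  2 gray
  2 black
  3 gray
    1 gray
      1→2: 2 black — skip
    1 black
    8 gray
      8→2: 2 black — skip
      6 gray
        6→3: 3 is gray → back edge
First back edge: 6 → 3.

6->3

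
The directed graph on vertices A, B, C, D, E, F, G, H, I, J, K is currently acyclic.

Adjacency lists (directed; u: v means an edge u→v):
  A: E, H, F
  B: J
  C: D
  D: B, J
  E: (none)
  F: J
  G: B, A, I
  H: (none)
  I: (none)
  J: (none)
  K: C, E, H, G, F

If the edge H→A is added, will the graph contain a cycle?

Yes

Adding H→A creates a cycle iff A can already reach H.
Path from A: A → H.
So A → … → H → A is a cycle.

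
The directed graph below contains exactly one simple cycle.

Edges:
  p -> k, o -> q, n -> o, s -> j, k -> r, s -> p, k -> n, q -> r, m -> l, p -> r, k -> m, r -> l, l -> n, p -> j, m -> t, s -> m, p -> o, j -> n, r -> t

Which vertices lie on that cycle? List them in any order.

l, n, o, q, r

DFS with gray/black marking from o:
o gray
  q gray
    r gray
      l gray
        n gray
          n→o: o is gray → back edge
Back edge closes the cycle o → q → r → l → n → o; its vertices are {l, n, o, q, r}.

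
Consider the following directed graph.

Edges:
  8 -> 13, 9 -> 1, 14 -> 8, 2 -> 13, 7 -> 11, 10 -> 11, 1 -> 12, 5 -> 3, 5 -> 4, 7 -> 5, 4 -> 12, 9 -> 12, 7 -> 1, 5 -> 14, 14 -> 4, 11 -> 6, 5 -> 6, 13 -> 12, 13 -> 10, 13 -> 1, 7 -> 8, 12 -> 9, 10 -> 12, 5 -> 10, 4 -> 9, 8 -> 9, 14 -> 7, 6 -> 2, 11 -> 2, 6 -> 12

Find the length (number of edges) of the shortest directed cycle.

For each vertex v, BFS finds the shortest path from v back to v.
The shortest such closed walk is 9 → 12 → 9, length 2.

2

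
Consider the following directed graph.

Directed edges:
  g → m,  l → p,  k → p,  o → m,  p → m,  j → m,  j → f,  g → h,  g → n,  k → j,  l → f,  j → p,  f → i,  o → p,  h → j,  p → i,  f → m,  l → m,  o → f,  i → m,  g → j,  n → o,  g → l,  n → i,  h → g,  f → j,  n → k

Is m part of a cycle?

m lies on a cycle iff there is a path from m back to itself.
Exploring from m, it never reaches itself; equivalently, its strongly connected component is a singleton.

No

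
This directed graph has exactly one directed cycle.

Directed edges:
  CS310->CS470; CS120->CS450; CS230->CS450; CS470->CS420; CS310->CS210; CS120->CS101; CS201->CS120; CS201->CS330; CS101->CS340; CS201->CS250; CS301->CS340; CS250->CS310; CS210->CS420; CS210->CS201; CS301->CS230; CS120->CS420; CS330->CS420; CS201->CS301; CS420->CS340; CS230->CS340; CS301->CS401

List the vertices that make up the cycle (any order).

DFS with gray/black marking from CS201:
CS201 gray
  CS330 gray
    CS420 gray
      CS340 gray
      CS340 black
    CS420 black
  CS330 black
  CS301 gray
    CS401 gray
    CS401 black
    CS230 gray
      CS450 gray
      CS450 black
      CS230→CS340: CS340 black — skip
    CS230 black
    CS301→CS340: CS340 black — skip
  CS301 black
  CS120 gray
    CS120→CS450: CS450 black — skip
    CS120→CS420: CS420 black — skip
    CS101 gray
      CS101→CS340: CS340 black — skip
    CS101 black
  CS120 black
  CS250 gray
    CS310 gray
      CS470 gray
        CS470→CS420: CS420 black — skip
      CS470 black
      CS210 gray
        CS210→CS420: CS420 black — skip
        CS210→CS201: CS201 is gray → back edge
Back edge closes the cycle CS201 → CS250 → CS310 → CS210 → CS201; its vertices are {CS201, CS210, CS250, CS310}.

CS201, CS210, CS250, CS310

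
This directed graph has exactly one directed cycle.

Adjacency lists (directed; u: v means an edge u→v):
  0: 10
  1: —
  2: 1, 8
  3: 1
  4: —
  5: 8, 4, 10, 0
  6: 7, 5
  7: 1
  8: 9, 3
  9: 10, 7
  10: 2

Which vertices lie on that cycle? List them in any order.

2, 8, 9, 10

DFS with gray/black marking from 8:
8 gray
  9 gray
    10 gray
      2 gray
        1 gray
        1 black
        2→8: 8 is gray → back edge
Back edge closes the cycle 8 → 9 → 10 → 2 → 8; its vertices are {2, 8, 9, 10}.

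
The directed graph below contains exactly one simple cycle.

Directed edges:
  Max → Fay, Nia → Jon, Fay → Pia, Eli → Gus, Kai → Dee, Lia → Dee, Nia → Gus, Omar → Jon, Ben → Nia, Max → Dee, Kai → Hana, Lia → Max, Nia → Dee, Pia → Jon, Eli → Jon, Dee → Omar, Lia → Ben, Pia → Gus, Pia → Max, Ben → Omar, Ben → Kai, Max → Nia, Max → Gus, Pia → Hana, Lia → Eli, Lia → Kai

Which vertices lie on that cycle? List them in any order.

Fay, Max, Pia

DFS with gray/black marking from Max:
Max gray
  Fay gray
    Pia gray
      Jon gray
      Jon black
      Hana gray
      Hana black
      Gus gray
      Gus black
      Pia→Max: Max is gray → back edge
Back edge closes the cycle Max → Fay → Pia → Max; its vertices are {Fay, Max, Pia}.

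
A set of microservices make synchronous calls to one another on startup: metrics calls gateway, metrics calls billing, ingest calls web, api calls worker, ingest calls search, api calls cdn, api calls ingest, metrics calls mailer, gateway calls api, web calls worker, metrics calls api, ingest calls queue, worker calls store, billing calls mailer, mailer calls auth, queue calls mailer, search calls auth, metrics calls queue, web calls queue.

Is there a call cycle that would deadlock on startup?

No

DFS with white/gray/black marking, starting from search:
search gray
  auth gray
  auth black
search black
gateway gray
  api gray
    ingest gray
      queue gray
        mailer gray
          mailer→auth: auth black — skip
        mailer black
      queue black
      web gray
        worker gray
          store gray
          store black
        worker black
        web→queue: queue black — skip
      web black
      ingest→search: search black — skip
    ingest black
    cdn gray
    cdn black
    api→worker: worker black — skip
  api black
gateway black
metrics gray
  metrics→gateway: gateway black — skip
  metrics→queue: queue black — skip
  billing gray
    billing→mailer: mailer black — skip
  billing black
  metrics→api: api black — skip
  metrics→mailer: mailer black — skip
metrics black
Every edge goes to a white or black vertex — no back edge, so the graph is acyclic.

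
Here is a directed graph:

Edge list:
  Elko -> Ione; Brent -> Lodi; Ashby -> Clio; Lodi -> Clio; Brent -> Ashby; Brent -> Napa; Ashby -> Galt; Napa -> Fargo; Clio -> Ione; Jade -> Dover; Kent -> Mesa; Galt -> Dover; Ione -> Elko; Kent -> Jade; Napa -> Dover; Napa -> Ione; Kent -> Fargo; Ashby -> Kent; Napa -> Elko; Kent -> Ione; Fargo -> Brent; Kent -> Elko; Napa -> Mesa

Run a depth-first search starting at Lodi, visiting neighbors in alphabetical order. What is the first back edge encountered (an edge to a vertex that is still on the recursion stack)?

Elko→Ione

DFS from Lodi (visiting neighbors in alphabetical order); mark gray on enter, black on exit:
Lodi gray
  Clio gray
    Ione gray
      Elko gray
        Elko→Ione: Ione is gray → back edge
First back edge: Elko → Ione.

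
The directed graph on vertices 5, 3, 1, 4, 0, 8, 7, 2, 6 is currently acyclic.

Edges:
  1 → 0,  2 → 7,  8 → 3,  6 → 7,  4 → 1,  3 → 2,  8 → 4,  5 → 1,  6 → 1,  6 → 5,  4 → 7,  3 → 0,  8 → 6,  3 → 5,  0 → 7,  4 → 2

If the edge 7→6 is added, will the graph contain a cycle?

Adding 7→6 creates a cycle iff 6 can already reach 7.
Path from 6: 6 → 7.
So 6 → … → 7 → 6 is a cycle.

Yes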